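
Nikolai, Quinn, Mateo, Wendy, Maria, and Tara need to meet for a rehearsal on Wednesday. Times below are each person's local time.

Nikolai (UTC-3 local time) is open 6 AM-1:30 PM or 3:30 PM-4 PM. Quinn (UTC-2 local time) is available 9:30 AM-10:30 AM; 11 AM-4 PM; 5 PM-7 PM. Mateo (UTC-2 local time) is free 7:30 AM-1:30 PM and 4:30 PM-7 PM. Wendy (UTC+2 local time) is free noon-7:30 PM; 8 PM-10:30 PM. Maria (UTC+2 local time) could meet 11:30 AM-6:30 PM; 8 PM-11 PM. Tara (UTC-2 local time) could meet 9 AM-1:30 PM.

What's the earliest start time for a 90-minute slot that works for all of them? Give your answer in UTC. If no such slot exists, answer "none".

13:00

Nikolai in UTC: 09:00-16:30, 18:30-19:00 (add 3h to convert from UTC-3).
Quinn in UTC: 11:30-12:30, 13:00-18:00, 19:00-21:00 (add 2h to convert from UTC-2).
Mateo in UTC: 09:30-15:30, 18:30-21:00 (add 2h to convert from UTC-2).
Wendy in UTC: 10:00-17:30, 18:00-20:30 (subtract 2h to convert from UTC+2).
Maria in UTC: 09:30-16:30, 18:00-21:00 (subtract 2h to convert from UTC+2).
Tara in UTC: 11:00-15:30 (add 2h to convert from UTC-2).
Nikolai ∩ Quinn: 11:30-12:30, 13:00-16:30.
Nikolai ∩ Quinn ∩ Mateo: 11:30-12:30, 13:00-15:30.
Nikolai ∩ Quinn ∩ Mateo ∩ Wendy: 11:30-12:30, 13:00-15:30.
Nikolai ∩ Quinn ∩ Mateo ∩ Wendy ∩ Maria: 11:30-12:30, 13:00-15:30.
Nikolai ∩ Quinn ∩ Mateo ∩ Wendy ∩ Maria ∩ Tara: 11:30-12:30, 13:00-15:30.
So the common availability across everyone is 11:30-12:30, 13:00-15:30.
The first common window of at least 90 minutes is 13:00-15:30, so the earliest start is 13:00.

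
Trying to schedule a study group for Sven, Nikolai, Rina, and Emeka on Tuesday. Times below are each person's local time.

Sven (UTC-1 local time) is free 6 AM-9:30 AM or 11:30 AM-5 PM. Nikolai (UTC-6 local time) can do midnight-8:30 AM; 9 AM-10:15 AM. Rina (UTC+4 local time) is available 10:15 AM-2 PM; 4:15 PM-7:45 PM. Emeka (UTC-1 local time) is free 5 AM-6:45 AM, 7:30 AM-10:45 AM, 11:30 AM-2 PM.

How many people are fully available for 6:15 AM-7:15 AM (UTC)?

Sven in UTC: 07:00-10:30, 12:30-18:00 (add 1h to convert from UTC-1).
Nikolai in UTC: 06:00-14:30, 15:00-16:15 (add 6h to convert from UTC-6).
Rina in UTC: 06:15-10:00, 12:15-15:45 (subtract 4h to convert from UTC+4).
Emeka in UTC: 06:00-07:45, 08:30-11:45, 12:30-15:00 (add 1h to convert from UTC-1).
Nikolai, Rina, and Emeka can make the full 06:15-07:15 slot — that's 3.

3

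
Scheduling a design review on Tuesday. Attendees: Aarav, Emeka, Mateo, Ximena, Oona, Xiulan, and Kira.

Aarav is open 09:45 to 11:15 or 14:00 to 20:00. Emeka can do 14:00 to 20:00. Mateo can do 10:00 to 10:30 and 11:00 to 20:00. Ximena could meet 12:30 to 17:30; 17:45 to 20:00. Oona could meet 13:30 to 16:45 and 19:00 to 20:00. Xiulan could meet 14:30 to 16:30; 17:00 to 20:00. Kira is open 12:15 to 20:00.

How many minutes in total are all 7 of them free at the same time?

180

Aarav ∩ Emeka: 14:00-20:00.
Aarav ∩ Emeka ∩ Mateo: 14:00-20:00.
Aarav ∩ Emeka ∩ Mateo ∩ Ximena: 14:00-17:30, 17:45-20:00.
Aarav ∩ Emeka ∩ Mateo ∩ Ximena ∩ Oona: 14:00-16:45, 19:00-20:00.
Aarav ∩ Emeka ∩ Mateo ∩ Ximena ∩ Oona ∩ Xiulan: 14:30-16:30, 19:00-20:00.
Aarav ∩ Emeka ∩ Mateo ∩ Ximena ∩ Oona ∩ Xiulan ∩ Kira: 14:30-16:30, 19:00-20:00.
Summing the common windows: 120 + 60 = 180 minutes.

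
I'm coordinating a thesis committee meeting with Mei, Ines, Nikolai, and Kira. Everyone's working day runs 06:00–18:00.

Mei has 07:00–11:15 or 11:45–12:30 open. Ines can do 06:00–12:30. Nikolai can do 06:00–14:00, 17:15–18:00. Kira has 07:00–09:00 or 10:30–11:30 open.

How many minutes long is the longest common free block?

Mei ∩ Ines: 07:00-11:15, 11:45-12:30.
Mei ∩ Ines ∩ Nikolai: 07:00-11:15, 11:45-12:30.
Mei ∩ Ines ∩ Nikolai ∩ Kira: 07:00-09:00, 10:30-11:15.
So the common availability across everyone is 07:00-09:00, 10:30-11:15.
The longest is 07:00-09:00 at 120 minutes.

120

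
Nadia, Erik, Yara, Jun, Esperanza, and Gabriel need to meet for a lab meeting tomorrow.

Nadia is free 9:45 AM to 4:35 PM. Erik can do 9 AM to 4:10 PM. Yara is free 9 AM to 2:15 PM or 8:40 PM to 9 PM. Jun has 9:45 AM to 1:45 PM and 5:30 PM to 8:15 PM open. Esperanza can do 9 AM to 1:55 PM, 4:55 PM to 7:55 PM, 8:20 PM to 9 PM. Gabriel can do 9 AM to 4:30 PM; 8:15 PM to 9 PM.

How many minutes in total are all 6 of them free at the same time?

Nadia ∩ Erik: 09:45-16:10.
Nadia ∩ Erik ∩ Yara: 09:45-14:15.
Nadia ∩ Erik ∩ Yara ∩ Jun: 09:45-13:45.
Nadia ∩ Erik ∩ Yara ∩ Jun ∩ Esperanza: 09:45-13:45.
Nadia ∩ Erik ∩ Yara ∩ Jun ∩ Esperanza ∩ Gabriel: 09:45-13:45.
So the common availability across everyone is 09:45-13:45.
That's a single block of 240 minutes.

240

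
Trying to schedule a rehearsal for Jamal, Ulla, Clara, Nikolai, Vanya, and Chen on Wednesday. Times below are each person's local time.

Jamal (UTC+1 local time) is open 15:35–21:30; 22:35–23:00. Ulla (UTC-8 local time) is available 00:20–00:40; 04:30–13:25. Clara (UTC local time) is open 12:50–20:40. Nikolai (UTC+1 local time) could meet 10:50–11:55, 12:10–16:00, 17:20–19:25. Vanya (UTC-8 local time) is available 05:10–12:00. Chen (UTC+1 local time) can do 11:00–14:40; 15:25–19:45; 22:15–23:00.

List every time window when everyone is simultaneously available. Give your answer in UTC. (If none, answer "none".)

Jamal in UTC: 14:35-20:30, 21:35-22:00 (subtract 1h to convert from UTC+1).
Ulla in UTC: 08:20-08:40, 12:30-21:25 (add 8h to convert from UTC-8).
Clara in UTC: 12:50-20:40.
Nikolai in UTC: 09:50-10:55, 11:10-15:00, 16:20-18:25 (subtract 1h to convert from UTC+1).
Vanya in UTC: 13:10-20:00 (add 8h to convert from UTC-8).
Chen in UTC: 10:00-13:40, 14:25-18:45, 21:15-22:00 (subtract 1h to convert from UTC+1).
Jamal ∩ Ulla: 14:35-20:30.
Jamal ∩ Ulla ∩ Clara: 14:35-20:30.
Jamal ∩ Ulla ∩ Clara ∩ Nikolai: 14:35-15:00, 16:20-18:25.
Jamal ∩ Ulla ∩ Clara ∩ Nikolai ∩ Vanya: 14:35-15:00, 16:20-18:25.
Jamal ∩ Ulla ∩ Clara ∩ Nikolai ∩ Vanya ∩ Chen: 14:35-15:00, 16:20-18:25.

14:35-15:00, 16:20-18:25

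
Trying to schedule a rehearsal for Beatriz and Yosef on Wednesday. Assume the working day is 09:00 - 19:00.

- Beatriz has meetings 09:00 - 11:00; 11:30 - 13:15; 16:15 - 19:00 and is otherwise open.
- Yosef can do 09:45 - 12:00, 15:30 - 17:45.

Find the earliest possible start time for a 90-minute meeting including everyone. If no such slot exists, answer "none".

Beatriz free: 11:00-11:30, 13:15-16:15 (invert busy blocks within the working day).
Yosef free: 09:45-12:00, 15:30-17:45.
Beatriz ∩ Yosef: 11:00-11:30, 15:30-16:15.
No common window is at least 90 minutes long.

none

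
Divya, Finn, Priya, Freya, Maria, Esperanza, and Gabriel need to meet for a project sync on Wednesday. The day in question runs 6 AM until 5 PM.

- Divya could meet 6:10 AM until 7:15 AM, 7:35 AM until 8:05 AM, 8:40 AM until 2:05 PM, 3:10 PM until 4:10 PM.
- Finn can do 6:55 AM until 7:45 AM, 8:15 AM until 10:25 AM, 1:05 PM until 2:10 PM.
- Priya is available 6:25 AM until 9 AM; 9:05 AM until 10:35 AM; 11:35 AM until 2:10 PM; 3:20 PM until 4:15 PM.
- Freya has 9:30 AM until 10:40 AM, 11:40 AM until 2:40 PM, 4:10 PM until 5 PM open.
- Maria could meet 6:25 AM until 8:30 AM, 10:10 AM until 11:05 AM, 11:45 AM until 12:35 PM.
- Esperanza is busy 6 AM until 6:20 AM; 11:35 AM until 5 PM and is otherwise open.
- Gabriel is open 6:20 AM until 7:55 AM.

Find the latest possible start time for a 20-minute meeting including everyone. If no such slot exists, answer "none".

none

Divya free: 06:10-07:15, 07:35-08:05, 08:40-14:05, 15:10-16:10.
Finn free: 06:55-07:45, 08:15-10:25, 13:05-14:10.
Priya free: 06:25-09:00, 09:05-10:35, 11:35-14:10, 15:20-16:15.
Freya free: 09:30-10:40, 11:40-14:40, 16:10-17:00.
Maria free: 06:25-08:30, 10:10-11:05, 11:45-12:35.
Esperanza free: 06:20-11:35 (invert busy blocks within the working day).
Gabriel free: 06:20-07:55.
Divya ∩ Finn: 06:55-07:15, 07:35-07:45, 08:40-10:25, 13:05-14:05.
Divya ∩ Finn ∩ Priya: 06:55-07:15, 07:35-07:45, 08:40-09:00, 09:05-10:25, 13:05-14:05.
Divya ∩ Finn ∩ Priya ∩ Freya: 09:30-10:25, 13:05-14:05.
Divya ∩ Finn ∩ Priya ∩ Freya ∩ Maria: 10:10-10:25.
Divya ∩ Finn ∩ Priya ∩ Freya ∩ Maria ∩ Esperanza: 10:10-10:25.
Divya ∩ Finn ∩ Priya ∩ Freya ∩ Maria ∩ Esperanza ∩ Gabriel: ∅.
There is no time when everyone is free.
No common window is at least 20 minutes long.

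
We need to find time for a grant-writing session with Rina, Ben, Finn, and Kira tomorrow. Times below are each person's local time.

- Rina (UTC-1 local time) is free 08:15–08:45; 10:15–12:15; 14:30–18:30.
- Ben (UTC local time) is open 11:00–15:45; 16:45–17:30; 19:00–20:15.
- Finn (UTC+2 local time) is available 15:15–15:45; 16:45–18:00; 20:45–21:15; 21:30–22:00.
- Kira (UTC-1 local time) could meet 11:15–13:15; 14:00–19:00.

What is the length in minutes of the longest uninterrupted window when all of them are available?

Rina in UTC: 09:15-09:45, 11:15-13:15, 15:30-19:30 (add 1h to convert from UTC-1).
Ben in UTC: 11:00-15:45, 16:45-17:30, 19:00-20:15.
Finn in UTC: 13:15-13:45, 14:45-16:00, 18:45-19:15, 19:30-20:00 (subtract 2h to convert from UTC+2).
Kira in UTC: 12:15-14:15, 15:00-20:00 (add 1h to convert from UTC-1).
Rina ∩ Ben: 11:15-13:15, 15:30-15:45, 16:45-17:30, 19:00-19:30.
Rina ∩ Ben ∩ Finn: 15:30-15:45, 19:00-19:15.
Rina ∩ Ben ∩ Finn ∩ Kira: 15:30-15:45, 19:00-19:15.
Those are the intersection windows.
The longest is 15:30-15:45 at 15 minutes.

15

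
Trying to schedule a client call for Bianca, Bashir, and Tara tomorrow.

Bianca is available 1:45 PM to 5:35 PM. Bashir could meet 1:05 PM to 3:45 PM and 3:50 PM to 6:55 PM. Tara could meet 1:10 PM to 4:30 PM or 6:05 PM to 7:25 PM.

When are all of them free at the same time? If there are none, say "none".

Bianca ∩ Bashir: 13:45-15:45, 15:50-17:35.
Bianca ∩ Bashir ∩ Tara: 13:45-15:45, 15:50-16:30.

13:45-15:45, 15:50-16:30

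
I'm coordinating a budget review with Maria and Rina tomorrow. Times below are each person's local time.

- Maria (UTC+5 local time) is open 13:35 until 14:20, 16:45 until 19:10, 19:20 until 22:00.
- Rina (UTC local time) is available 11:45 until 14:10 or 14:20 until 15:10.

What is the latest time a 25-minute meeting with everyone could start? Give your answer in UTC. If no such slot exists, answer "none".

Maria in UTC: 08:35-09:20, 11:45-14:10, 14:20-17:00 (subtract 5h to convert from UTC+5).
Rina in UTC: 11:45-14:10, 14:20-15:10.
Maria ∩ Rina: 11:45-14:10, 14:20-15:10.
Those are the intersection windows.
The last common window of at least 25 minutes is 14:20-15:10; a 25-minute meeting can start as late as 14:45 and still end by 15:10.

14:45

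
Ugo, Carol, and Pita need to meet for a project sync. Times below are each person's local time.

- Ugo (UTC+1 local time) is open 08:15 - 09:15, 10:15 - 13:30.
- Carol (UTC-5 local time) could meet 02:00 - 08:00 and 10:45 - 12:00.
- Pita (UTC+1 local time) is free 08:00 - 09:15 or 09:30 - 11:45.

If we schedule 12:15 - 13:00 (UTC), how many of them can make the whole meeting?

1

Ugo in UTC: 07:15-08:15, 09:15-12:30 (subtract 1h to convert from UTC+1).
Carol in UTC: 07:00-13:00, 15:45-17:00 (add 5h to convert from UTC-5).
Pita in UTC: 07:00-08:15, 08:30-10:45 (subtract 1h to convert from UTC+1).
Carol can make the full 12:15-13:00 slot — that's 1.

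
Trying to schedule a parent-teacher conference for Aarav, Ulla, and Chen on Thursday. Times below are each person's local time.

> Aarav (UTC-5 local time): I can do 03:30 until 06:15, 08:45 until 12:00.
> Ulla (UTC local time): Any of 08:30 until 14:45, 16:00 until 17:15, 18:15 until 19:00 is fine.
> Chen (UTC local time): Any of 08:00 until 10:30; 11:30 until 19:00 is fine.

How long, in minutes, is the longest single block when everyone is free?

Aarav in UTC: 08:30-11:15, 13:45-17:00 (add 5h to convert from UTC-5).
Ulla in UTC: 08:30-14:45, 16:00-17:15, 18:15-19:00.
Chen in UTC: 08:00-10:30, 11:30-19:00.
Aarav ∩ Ulla: 08:30-11:15, 13:45-14:45, 16:00-17:00.
Aarav ∩ Ulla ∩ Chen: 08:30-10:30, 13:45-14:45, 16:00-17:00.
The longest is 08:30-10:30 at 120 minutes.

120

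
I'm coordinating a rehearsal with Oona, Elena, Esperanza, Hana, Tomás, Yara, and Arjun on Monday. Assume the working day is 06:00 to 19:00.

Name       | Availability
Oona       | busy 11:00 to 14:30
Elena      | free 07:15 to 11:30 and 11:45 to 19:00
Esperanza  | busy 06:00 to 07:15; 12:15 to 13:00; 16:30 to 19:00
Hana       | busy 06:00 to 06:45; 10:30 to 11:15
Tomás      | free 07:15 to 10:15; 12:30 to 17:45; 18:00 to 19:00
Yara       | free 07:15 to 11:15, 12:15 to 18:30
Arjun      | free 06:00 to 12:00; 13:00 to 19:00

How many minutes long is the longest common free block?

180

Oona free: 06:00-11:00, 14:30-19:00 (invert busy blocks within the working day).
Elena free: 07:15-11:30, 11:45-19:00.
Esperanza free: 07:15-12:15, 13:00-16:30 (invert busy blocks within the working day).
Hana free: 06:45-10:30, 11:15-19:00 (invert busy blocks within the working day).
Tomás free: 07:15-10:15, 12:30-17:45, 18:00-19:00.
Yara free: 07:15-11:15, 12:15-18:30.
Arjun free: 06:00-12:00, 13:00-19:00.
Oona ∩ Elena: 07:15-11:00, 14:30-19:00.
Oona ∩ Elena ∩ Esperanza: 07:15-11:00, 14:30-16:30.
Oona ∩ Elena ∩ Esperanza ∩ Hana: 07:15-10:30, 14:30-16:30.
Oona ∩ Elena ∩ Esperanza ∩ Hana ∩ Tomás: 07:15-10:15, 14:30-16:30.
Oona ∩ Elena ∩ Esperanza ∩ Hana ∩ Tomás ∩ Yara: 07:15-10:15, 14:30-16:30.
Oona ∩ Elena ∩ Esperanza ∩ Hana ∩ Tomás ∩ Yara ∩ Arjun: 07:15-10:15, 14:30-16:30.
The longest is 07:15-10:15 at 180 minutes.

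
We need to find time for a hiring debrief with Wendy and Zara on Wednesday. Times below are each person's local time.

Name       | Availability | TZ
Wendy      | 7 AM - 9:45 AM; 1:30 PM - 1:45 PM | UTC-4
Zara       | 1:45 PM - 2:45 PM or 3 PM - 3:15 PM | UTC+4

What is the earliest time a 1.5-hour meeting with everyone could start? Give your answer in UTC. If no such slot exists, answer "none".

Wendy in UTC: 11:00-13:45, 17:30-17:45 (add 4h to convert from UTC-4).
Zara in UTC: 09:45-10:45, 11:00-11:15 (subtract 4h to convert from UTC+4).
Wendy ∩ Zara: 11:00-11:15.
Those are the intersection windows.
No common window is at least 90 minutes long.

none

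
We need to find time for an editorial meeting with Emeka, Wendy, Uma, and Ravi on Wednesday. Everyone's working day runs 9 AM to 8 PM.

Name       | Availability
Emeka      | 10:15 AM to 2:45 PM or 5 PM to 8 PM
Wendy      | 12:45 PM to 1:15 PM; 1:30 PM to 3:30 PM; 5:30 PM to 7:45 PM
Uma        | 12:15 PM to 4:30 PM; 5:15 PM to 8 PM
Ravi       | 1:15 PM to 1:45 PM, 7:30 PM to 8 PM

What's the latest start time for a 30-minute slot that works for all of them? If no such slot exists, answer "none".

Emeka ∩ Wendy: 12:45-13:15, 13:30-14:45, 17:30-19:45.
Emeka ∩ Wendy ∩ Uma: 12:45-13:15, 13:30-14:45, 17:30-19:45.
Emeka ∩ Wendy ∩ Uma ∩ Ravi: 13:30-13:45, 19:30-19:45.
No common window is at least 30 minutes long.

none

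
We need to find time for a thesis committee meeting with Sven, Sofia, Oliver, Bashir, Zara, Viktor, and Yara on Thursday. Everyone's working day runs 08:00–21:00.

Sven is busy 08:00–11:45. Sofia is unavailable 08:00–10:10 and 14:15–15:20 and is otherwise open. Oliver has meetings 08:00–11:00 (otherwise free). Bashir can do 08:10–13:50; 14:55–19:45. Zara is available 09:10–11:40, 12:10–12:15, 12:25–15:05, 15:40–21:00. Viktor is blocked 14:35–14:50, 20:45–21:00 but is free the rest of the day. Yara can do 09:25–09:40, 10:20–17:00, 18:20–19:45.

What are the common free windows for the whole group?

Sven free: 11:45-21:00 (invert busy blocks within the working day).
Sofia free: 10:10-14:15, 15:20-21:00 (invert busy blocks within the working day).
Oliver free: 11:00-21:00 (invert busy blocks within the working day).
Bashir free: 08:10-13:50, 14:55-19:45.
Zara free: 09:10-11:40, 12:10-12:15, 12:25-15:05, 15:40-21:00.
Viktor free: 08:00-14:35, 14:50-20:45 (invert busy blocks within the working day).
Yara free: 09:25-09:40, 10:20-17:00, 18:20-19:45.
Sven ∩ Sofia: 11:45-14:15, 15:20-21:00.
Sven ∩ Sofia ∩ Oliver: 11:45-14:15, 15:20-21:00.
Sven ∩ Sofia ∩ Oliver ∩ Bashir: 11:45-13:50, 15:20-19:45.
Sven ∩ Sofia ∩ Oliver ∩ Bashir ∩ Zara: 12:10-12:15, 12:25-13:50, 15:40-19:45.
Sven ∩ Sofia ∩ Oliver ∩ Bashir ∩ Zara ∩ Viktor: 12:10-12:15, 12:25-13:50, 15:40-19:45.
Sven ∩ Sofia ∩ Oliver ∩ Bashir ∩ Zara ∩ Viktor ∩ Yara: 12:10-12:15, 12:25-13:50, 15:40-17:00, 18:20-19:45.
So the common availability across everyone is 12:10-12:15, 12:25-13:50, 15:40-17:00, 18:20-19:45.

12:10-12:15, 12:25-13:50, 15:40-17:00, 18:20-19:45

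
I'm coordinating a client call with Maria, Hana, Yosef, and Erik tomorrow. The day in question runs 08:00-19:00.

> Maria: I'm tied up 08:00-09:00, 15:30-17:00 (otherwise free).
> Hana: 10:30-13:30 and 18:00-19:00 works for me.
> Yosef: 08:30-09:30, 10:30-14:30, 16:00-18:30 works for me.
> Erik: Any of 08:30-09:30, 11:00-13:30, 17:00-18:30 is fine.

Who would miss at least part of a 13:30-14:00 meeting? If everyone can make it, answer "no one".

Erik, Hana

Maria free: 09:00-15:30, 17:00-19:00 (invert busy blocks within the working day).
Hana free: 10:30-13:30, 18:00-19:00.
Yosef free: 08:30-09:30, 10:30-14:30, 16:00-18:30.
Erik free: 08:30-09:30, 11:00-13:30, 17:00-18:30.
Maria: free for 13:30-14:00. Hana: not fully free for 13:30-14:00. Yosef: free for 13:30-14:00. Erik: not fully free for 13:30-14:00.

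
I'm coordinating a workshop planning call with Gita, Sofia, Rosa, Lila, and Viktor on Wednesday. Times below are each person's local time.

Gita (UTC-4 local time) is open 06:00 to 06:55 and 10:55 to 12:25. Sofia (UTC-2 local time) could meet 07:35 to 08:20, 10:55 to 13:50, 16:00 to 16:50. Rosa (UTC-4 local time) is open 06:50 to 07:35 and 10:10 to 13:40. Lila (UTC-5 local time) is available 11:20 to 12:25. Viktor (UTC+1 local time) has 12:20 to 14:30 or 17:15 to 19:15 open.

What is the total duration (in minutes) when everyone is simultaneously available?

0

Gita in UTC: 10:00-10:55, 14:55-16:25 (add 4h to convert from UTC-4).
Sofia in UTC: 09:35-10:20, 12:55-15:50, 18:00-18:50 (add 2h to convert from UTC-2).
Rosa in UTC: 10:50-11:35, 14:10-17:40 (add 4h to convert from UTC-4).
Lila in UTC: 16:20-17:25 (add 5h to convert from UTC-5).
Viktor in UTC: 11:20-13:30, 16:15-18:15 (subtract 1h to convert from UTC+1).
Gita ∩ Sofia: 10:00-10:20, 14:55-15:50.
Gita ∩ Sofia ∩ Rosa: 14:55-15:50.
Gita ∩ Sofia ∩ Rosa ∩ Lila: ∅.
Gita ∩ Sofia ∩ Rosa ∩ Lila ∩ Viktor: ∅.
There is no time when everyone is free.
There is no common window, so the total is 0 minutes.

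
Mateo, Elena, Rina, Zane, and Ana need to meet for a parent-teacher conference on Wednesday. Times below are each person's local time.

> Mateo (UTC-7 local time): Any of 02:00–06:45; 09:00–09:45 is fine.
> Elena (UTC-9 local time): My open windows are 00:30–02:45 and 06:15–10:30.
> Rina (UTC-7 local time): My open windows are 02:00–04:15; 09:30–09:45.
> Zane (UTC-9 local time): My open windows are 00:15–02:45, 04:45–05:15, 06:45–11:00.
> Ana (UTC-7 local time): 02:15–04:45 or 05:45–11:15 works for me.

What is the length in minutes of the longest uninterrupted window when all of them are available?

105

Mateo in UTC: 09:00-13:45, 16:00-16:45 (add 7h to convert from UTC-7).
Elena in UTC: 09:30-11:45, 15:15-19:30 (add 9h to convert from UTC-9).
Rina in UTC: 09:00-11:15, 16:30-16:45 (add 7h to convert from UTC-7).
Zane in UTC: 09:15-11:45, 13:45-14:15, 15:45-20:00 (add 9h to convert from UTC-9).
Ana in UTC: 09:15-11:45, 12:45-18:15 (add 7h to convert from UTC-7).
Mateo ∩ Elena: 09:30-11:45, 16:00-16:45.
Mateo ∩ Elena ∩ Rina: 09:30-11:15, 16:30-16:45.
Mateo ∩ Elena ∩ Rina ∩ Zane: 09:30-11:15, 16:30-16:45.
Mateo ∩ Elena ∩ Rina ∩ Zane ∩ Ana: 09:30-11:15, 16:30-16:45.
The longest is 09:30-11:15 at 105 minutes.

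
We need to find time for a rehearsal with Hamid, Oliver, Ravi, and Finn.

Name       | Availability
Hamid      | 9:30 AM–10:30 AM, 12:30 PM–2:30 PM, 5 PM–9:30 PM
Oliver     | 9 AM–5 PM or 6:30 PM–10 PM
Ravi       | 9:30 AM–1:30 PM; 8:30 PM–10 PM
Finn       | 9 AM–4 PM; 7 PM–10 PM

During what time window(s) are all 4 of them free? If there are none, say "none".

09:30-10:30, 12:30-13:30, 20:30-21:30

Hamid ∩ Oliver: 09:30-10:30, 12:30-14:30, 18:30-21:30.
Hamid ∩ Oliver ∩ Ravi: 09:30-10:30, 12:30-13:30, 20:30-21:30.
Hamid ∩ Oliver ∩ Ravi ∩ Finn: 09:30-10:30, 12:30-13:30, 20:30-21:30.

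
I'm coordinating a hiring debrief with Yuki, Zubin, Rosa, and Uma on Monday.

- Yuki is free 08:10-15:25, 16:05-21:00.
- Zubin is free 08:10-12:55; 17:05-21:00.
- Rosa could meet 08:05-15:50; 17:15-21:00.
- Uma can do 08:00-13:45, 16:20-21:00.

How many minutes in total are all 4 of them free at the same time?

Yuki ∩ Zubin: 08:10-12:55, 17:05-21:00.
Yuki ∩ Zubin ∩ Rosa: 08:10-12:55, 17:15-21:00.
Yuki ∩ Zubin ∩ Rosa ∩ Uma: 08:10-12:55, 17:15-21:00.
Summing the common windows: 285 + 225 = 510 minutes.

510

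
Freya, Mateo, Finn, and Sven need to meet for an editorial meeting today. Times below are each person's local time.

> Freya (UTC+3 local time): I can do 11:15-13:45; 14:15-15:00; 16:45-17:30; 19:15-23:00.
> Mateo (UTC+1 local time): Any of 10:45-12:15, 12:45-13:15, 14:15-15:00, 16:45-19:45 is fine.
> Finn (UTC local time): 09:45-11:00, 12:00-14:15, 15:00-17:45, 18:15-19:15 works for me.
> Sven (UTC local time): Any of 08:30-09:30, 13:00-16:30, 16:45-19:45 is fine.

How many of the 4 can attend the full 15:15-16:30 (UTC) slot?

Freya in UTC: 08:15-10:45, 11:15-12:00, 13:45-14:30, 16:15-20:00 (subtract 3h to convert from UTC+3).
Mateo in UTC: 09:45-11:15, 11:45-12:15, 13:15-14:00, 15:45-18:45 (subtract 1h to convert from UTC+1).
Finn in UTC: 09:45-11:00, 12:00-14:15, 15:00-17:45, 18:15-19:15.
Sven in UTC: 08:30-09:30, 13:00-16:30, 16:45-19:45.
Finn and Sven can make the full 15:15-16:30 slot — that's 2.

2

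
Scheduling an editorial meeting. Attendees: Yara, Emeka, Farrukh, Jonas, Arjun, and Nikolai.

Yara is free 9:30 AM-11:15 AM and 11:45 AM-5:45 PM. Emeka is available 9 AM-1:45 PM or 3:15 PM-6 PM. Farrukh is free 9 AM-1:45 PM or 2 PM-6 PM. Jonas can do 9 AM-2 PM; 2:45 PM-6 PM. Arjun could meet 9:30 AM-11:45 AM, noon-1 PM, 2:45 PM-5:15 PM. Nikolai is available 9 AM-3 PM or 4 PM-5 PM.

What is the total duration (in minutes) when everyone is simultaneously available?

225

Yara ∩ Emeka: 09:30-11:15, 11:45-13:45, 15:15-17:45.
Yara ∩ Emeka ∩ Farrukh: 09:30-11:15, 11:45-13:45, 15:15-17:45.
Yara ∩ Emeka ∩ Farrukh ∩ Jonas: 09:30-11:15, 11:45-13:45, 15:15-17:45.
Yara ∩ Emeka ∩ Farrukh ∩ Jonas ∩ Arjun: 09:30-11:15, 12:00-13:00, 15:15-17:15.
Yara ∩ Emeka ∩ Farrukh ∩ Jonas ∩ Arjun ∩ Nikolai: 09:30-11:15, 12:00-13:00, 16:00-17:00.
Summing the common windows: 105 + 60 + 60 = 225 minutes.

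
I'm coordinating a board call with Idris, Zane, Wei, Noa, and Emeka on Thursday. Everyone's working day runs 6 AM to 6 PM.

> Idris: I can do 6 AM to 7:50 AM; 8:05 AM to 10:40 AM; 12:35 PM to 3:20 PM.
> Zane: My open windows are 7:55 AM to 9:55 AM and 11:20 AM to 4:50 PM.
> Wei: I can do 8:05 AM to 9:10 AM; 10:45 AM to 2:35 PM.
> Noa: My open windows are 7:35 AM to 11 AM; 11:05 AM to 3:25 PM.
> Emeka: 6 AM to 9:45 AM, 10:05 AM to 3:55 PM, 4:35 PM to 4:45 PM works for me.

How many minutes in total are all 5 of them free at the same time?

Idris ∩ Zane: 08:05-09:55, 12:35-15:20.
Idris ∩ Zane ∩ Wei: 08:05-09:10, 12:35-14:35.
Idris ∩ Zane ∩ Wei ∩ Noa: 08:05-09:10, 12:35-14:35.
Idris ∩ Zane ∩ Wei ∩ Noa ∩ Emeka: 08:05-09:10, 12:35-14:35.
Summing the common windows: 65 + 120 = 185 minutes.

185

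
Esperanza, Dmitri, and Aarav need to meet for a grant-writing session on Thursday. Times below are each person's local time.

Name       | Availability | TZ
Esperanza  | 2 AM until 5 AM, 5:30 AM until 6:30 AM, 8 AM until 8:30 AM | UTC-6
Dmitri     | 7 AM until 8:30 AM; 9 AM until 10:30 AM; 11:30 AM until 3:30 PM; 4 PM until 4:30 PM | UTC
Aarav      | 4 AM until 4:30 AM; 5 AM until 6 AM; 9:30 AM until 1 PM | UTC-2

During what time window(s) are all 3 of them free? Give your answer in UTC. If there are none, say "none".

11:30-12:30, 14:00-14:30

Esperanza in UTC: 08:00-11:00, 11:30-12:30, 14:00-14:30 (add 6h to convert from UTC-6).
Dmitri in UTC: 07:00-08:30, 09:00-10:30, 11:30-15:30, 16:00-16:30.
Aarav in UTC: 06:00-06:30, 07:00-08:00, 11:30-15:00 (add 2h to convert from UTC-2).
Esperanza ∩ Dmitri: 08:00-08:30, 09:00-10:30, 11:30-12:30, 14:00-14:30.
Esperanza ∩ Dmitri ∩ Aarav: 11:30-12:30, 14:00-14:30.
Those are the intersection windows.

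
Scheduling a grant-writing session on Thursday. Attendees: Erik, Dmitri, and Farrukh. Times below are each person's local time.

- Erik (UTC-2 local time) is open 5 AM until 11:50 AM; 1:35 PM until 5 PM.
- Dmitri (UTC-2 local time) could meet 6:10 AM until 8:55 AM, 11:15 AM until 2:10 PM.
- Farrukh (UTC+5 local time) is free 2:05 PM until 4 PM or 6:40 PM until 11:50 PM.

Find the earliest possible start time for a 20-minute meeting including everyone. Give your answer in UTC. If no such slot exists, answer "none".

Erik in UTC: 07:00-13:50, 15:35-19:00 (add 2h to convert from UTC-2).
Dmitri in UTC: 08:10-10:55, 13:15-16:10 (add 2h to convert from UTC-2).
Farrukh in UTC: 09:05-11:00, 13:40-18:50 (subtract 5h to convert from UTC+5).
Erik ∩ Dmitri: 08:10-10:55, 13:15-13:50, 15:35-16:10.
Erik ∩ Dmitri ∩ Farrukh: 09:05-10:55, 13:40-13:50, 15:35-16:10.
So the common availability across everyone is 09:05-10:55, 13:40-13:50, 15:35-16:10.
The first common window of at least 20 minutes is 09:05-10:55, so the earliest start is 09:05.

09:05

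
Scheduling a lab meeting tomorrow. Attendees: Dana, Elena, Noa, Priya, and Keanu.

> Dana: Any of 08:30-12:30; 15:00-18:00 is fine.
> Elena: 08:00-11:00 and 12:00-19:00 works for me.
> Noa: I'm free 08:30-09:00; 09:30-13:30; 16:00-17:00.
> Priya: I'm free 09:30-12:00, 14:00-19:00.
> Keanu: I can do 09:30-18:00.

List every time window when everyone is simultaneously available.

Dana ∩ Elena: 08:30-11:00, 12:00-12:30, 15:00-18:00.
Dana ∩ Elena ∩ Noa: 08:30-09:00, 09:30-11:00, 12:00-12:30, 16:00-17:00.
Dana ∩ Elena ∩ Noa ∩ Priya: 09:30-11:00, 16:00-17:00.
Dana ∩ Elena ∩ Noa ∩ Priya ∩ Keanu: 09:30-11:00, 16:00-17:00.
Those are the intersection windows.

09:30-11:00, 16:00-17:00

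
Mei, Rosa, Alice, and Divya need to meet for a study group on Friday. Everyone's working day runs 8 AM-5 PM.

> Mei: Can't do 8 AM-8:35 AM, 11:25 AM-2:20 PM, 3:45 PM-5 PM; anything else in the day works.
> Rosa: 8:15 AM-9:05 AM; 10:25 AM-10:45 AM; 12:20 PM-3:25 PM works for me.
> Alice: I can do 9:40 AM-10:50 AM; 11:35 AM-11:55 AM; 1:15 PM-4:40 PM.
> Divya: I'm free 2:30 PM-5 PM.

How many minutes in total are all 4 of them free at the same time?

55

Mei free: 08:35-11:25, 14:20-15:45 (invert busy blocks within the working day).
Rosa free: 08:15-09:05, 10:25-10:45, 12:20-15:25.
Alice free: 09:40-10:50, 11:35-11:55, 13:15-16:40.
Divya free: 14:30-17:00.
Mei ∩ Rosa: 08:35-09:05, 10:25-10:45, 14:20-15:25.
Mei ∩ Rosa ∩ Alice: 10:25-10:45, 14:20-15:25.
Mei ∩ Rosa ∩ Alice ∩ Divya: 14:30-15:25.
That's a single block of 55 minutes.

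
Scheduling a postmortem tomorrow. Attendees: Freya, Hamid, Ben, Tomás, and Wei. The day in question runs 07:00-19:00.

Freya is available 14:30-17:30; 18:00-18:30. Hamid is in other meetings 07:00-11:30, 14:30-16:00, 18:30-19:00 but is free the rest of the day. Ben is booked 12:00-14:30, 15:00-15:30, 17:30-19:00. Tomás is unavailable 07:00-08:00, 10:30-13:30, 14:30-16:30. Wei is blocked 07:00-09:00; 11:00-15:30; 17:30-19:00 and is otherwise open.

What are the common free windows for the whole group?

Freya free: 14:30-17:30, 18:00-18:30.
Hamid free: 11:30-14:30, 16:00-18:30 (invert busy blocks within the working day).
Ben free: 07:00-12:00, 14:30-15:00, 15:30-17:30 (invert busy blocks within the working day).
Tomás free: 08:00-10:30, 13:30-14:30, 16:30-19:00 (invert busy blocks within the working day).
Wei free: 09:00-11:00, 15:30-17:30 (invert busy blocks within the working day).
Freya ∩ Hamid: 16:00-17:30, 18:00-18:30.
Freya ∩ Hamid ∩ Ben: 16:00-17:30.
Freya ∩ Hamid ∩ Ben ∩ Tomás: 16:30-17:30.
Freya ∩ Hamid ∩ Ben ∩ Tomás ∩ Wei: 16:30-17:30.
Those are the intersection windows.

16:30-17:30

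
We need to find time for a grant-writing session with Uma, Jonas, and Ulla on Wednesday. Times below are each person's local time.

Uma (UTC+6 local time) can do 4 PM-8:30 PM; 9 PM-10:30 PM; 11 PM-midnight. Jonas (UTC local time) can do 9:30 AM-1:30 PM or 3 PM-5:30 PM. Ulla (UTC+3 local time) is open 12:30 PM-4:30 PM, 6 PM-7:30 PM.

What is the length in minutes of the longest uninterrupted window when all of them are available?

210

Uma in UTC: 10:00-14:30, 15:00-16:30, 17:00-18:00 (subtract 6h to convert from UTC+6).
Jonas in UTC: 09:30-13:30, 15:00-17:30.
Ulla in UTC: 09:30-13:30, 15:00-16:30 (subtract 3h to convert from UTC+3).
Uma ∩ Jonas: 10:00-13:30, 15:00-16:30, 17:00-17:30.
Uma ∩ Jonas ∩ Ulla: 10:00-13:30, 15:00-16:30.
Those are the intersection windows.
The longest is 10:00-13:30 at 210 minutes.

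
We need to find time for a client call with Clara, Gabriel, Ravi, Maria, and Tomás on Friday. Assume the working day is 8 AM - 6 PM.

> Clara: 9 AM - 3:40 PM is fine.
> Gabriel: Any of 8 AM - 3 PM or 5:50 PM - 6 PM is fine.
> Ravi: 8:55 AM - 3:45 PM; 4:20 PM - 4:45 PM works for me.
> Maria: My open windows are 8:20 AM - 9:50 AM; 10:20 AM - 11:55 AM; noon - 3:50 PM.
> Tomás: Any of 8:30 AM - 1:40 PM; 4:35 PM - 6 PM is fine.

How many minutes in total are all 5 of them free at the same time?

245

Clara ∩ Gabriel: 09:00-15:00.
Clara ∩ Gabriel ∩ Ravi: 09:00-15:00.
Clara ∩ Gabriel ∩ Ravi ∩ Maria: 09:00-09:50, 10:20-11:55, 12:00-15:00.
Clara ∩ Gabriel ∩ Ravi ∩ Maria ∩ Tomás: 09:00-09:50, 10:20-11:55, 12:00-13:40.
Those are the intersection windows.
Summing the common windows: 50 + 95 + 100 = 245 minutes.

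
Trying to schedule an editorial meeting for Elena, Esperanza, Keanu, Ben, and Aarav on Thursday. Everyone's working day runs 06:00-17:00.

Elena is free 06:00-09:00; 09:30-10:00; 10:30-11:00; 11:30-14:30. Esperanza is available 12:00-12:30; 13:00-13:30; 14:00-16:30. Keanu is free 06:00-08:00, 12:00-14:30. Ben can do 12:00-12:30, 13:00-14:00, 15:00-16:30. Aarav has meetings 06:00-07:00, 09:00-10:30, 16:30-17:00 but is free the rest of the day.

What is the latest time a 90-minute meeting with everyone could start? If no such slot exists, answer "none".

none

Elena free: 06:00-09:00, 09:30-10:00, 10:30-11:00, 11:30-14:30.
Esperanza free: 12:00-12:30, 13:00-13:30, 14:00-16:30.
Keanu free: 06:00-08:00, 12:00-14:30.
Ben free: 12:00-12:30, 13:00-14:00, 15:00-16:30.
Aarav free: 07:00-09:00, 10:30-16:30 (invert busy blocks within the working day).
Elena ∩ Esperanza: 12:00-12:30, 13:00-13:30, 14:00-14:30.
Elena ∩ Esperanza ∩ Keanu: 12:00-12:30, 13:00-13:30, 14:00-14:30.
Elena ∩ Esperanza ∩ Keanu ∩ Ben: 12:00-12:30, 13:00-13:30.
Elena ∩ Esperanza ∩ Keanu ∩ Ben ∩ Aarav: 12:00-12:30, 13:00-13:30.
No common window is at least 90 minutes long.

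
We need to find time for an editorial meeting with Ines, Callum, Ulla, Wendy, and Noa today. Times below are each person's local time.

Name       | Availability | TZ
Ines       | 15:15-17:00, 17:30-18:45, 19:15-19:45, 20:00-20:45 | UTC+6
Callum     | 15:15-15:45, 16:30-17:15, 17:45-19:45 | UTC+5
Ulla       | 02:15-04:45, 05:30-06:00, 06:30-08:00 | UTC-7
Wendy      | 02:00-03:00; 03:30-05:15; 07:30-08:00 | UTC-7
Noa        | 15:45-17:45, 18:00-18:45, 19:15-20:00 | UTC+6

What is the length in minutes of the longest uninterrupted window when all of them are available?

15

Ines in UTC: 09:15-11:00, 11:30-12:45, 13:15-13:45, 14:00-14:45 (subtract 6h to convert from UTC+6).
Callum in UTC: 10:15-10:45, 11:30-12:15, 12:45-14:45 (subtract 5h to convert from UTC+5).
Ulla in UTC: 09:15-11:45, 12:30-13:00, 13:30-15:00 (add 7h to convert from UTC-7).
Wendy in UTC: 09:00-10:00, 10:30-12:15, 14:30-15:00 (add 7h to convert from UTC-7).
Noa in UTC: 09:45-11:45, 12:00-12:45, 13:15-14:00 (subtract 6h to convert from UTC+6).
Ines ∩ Callum: 10:15-10:45, 11:30-12:15, 13:15-13:45, 14:00-14:45.
Ines ∩ Callum ∩ Ulla: 10:15-10:45, 11:30-11:45, 13:30-13:45, 14:00-14:45.
Ines ∩ Callum ∩ Ulla ∩ Wendy: 10:30-10:45, 11:30-11:45, 14:30-14:45.
Ines ∩ Callum ∩ Ulla ∩ Wendy ∩ Noa: 10:30-10:45, 11:30-11:45.
The longest is 10:30-10:45 at 15 minutes.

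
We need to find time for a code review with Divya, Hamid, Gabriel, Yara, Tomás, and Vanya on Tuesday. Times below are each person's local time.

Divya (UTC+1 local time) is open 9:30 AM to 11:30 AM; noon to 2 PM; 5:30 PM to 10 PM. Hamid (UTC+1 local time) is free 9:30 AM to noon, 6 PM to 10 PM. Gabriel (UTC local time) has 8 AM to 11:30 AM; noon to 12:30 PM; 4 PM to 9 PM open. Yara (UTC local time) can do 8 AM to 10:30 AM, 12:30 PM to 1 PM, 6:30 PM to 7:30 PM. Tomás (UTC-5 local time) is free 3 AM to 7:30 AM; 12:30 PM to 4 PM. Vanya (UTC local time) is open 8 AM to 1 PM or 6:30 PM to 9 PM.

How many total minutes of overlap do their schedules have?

180

Divya in UTC: 08:30-10:30, 11:00-13:00, 16:30-21:00 (subtract 1h to convert from UTC+1).
Hamid in UTC: 08:30-11:00, 17:00-21:00 (subtract 1h to convert from UTC+1).
Gabriel in UTC: 08:00-11:30, 12:00-12:30, 16:00-21:00.
Yara in UTC: 08:00-10:30, 12:30-13:00, 18:30-19:30.
Tomás in UTC: 08:00-12:30, 17:30-21:00 (add 5h to convert from UTC-5).
Vanya in UTC: 08:00-13:00, 18:30-21:00.
Divya ∩ Hamid: 08:30-10:30, 17:00-21:00.
Divya ∩ Hamid ∩ Gabriel: 08:30-10:30, 17:00-21:00.
Divya ∩ Hamid ∩ Gabriel ∩ Yara: 08:30-10:30, 18:30-19:30.
Divya ∩ Hamid ∩ Gabriel ∩ Yara ∩ Tomás: 08:30-10:30, 18:30-19:30.
Divya ∩ Hamid ∩ Gabriel ∩ Yara ∩ Tomás ∩ Vanya: 08:30-10:30, 18:30-19:30.
So the common availability across everyone is 08:30-10:30, 18:30-19:30.
Summing the common windows: 120 + 60 = 180 minutes.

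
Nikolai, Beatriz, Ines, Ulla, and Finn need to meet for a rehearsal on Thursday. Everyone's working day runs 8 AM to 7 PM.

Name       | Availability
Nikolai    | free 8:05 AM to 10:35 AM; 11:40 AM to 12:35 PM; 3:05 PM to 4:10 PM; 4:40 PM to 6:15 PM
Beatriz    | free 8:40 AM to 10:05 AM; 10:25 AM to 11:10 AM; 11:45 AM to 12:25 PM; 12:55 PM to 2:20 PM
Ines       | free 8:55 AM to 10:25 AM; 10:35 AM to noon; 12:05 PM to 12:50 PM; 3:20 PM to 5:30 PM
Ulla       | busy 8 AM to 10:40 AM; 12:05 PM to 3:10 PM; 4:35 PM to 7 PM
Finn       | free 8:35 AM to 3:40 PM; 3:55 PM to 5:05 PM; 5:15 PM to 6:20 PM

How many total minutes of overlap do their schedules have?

15

Nikolai free: 08:05-10:35, 11:40-12:35, 15:05-16:10, 16:40-18:15.
Beatriz free: 08:40-10:05, 10:25-11:10, 11:45-12:25, 12:55-14:20.
Ines free: 08:55-10:25, 10:35-12:00, 12:05-12:50, 15:20-17:30.
Ulla free: 10:40-12:05, 15:10-16:35 (invert busy blocks within the working day).
Finn free: 08:35-15:40, 15:55-17:05, 17:15-18:20.
Nikolai ∩ Beatriz: 08:40-10:05, 10:25-10:35, 11:45-12:25.
Nikolai ∩ Beatriz ∩ Ines: 08:55-10:05, 11:45-12:00, 12:05-12:25.
Nikolai ∩ Beatriz ∩ Ines ∩ Ulla: 11:45-12:00.
Nikolai ∩ Beatriz ∩ Ines ∩ Ulla ∩ Finn: 11:45-12:00.
That's a single block of 15 minutes.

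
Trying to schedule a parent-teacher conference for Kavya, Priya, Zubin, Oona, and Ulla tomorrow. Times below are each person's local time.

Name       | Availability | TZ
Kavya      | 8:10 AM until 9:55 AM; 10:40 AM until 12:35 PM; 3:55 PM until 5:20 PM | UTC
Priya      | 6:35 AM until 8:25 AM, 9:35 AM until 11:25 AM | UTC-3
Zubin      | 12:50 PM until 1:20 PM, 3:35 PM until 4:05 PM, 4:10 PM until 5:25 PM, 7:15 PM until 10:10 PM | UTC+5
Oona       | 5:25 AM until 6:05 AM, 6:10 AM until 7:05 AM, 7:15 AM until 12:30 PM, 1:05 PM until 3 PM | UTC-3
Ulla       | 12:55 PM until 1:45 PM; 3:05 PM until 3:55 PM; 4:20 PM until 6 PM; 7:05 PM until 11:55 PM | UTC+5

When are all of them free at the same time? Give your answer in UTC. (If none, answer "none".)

10:40-10:55, 11:20-11:25

Kavya in UTC: 08:10-09:55, 10:40-12:35, 15:55-17:20.
Priya in UTC: 09:35-11:25, 12:35-14:25 (add 3h to convert from UTC-3).
Zubin in UTC: 07:50-08:20, 10:35-11:05, 11:10-12:25, 14:15-17:10 (subtract 5h to convert from UTC+5).
Oona in UTC: 08:25-09:05, 09:10-10:05, 10:15-15:30, 16:05-18:00 (add 3h to convert from UTC-3).
Ulla in UTC: 07:55-08:45, 10:05-10:55, 11:20-13:00, 14:05-18:55 (subtract 5h to convert from UTC+5).
Kavya ∩ Priya: 09:35-09:55, 10:40-11:25.
Kavya ∩ Priya ∩ Zubin: 10:40-11:05, 11:10-11:25.
Kavya ∩ Priya ∩ Zubin ∩ Oona: 10:40-11:05, 11:10-11:25.
Kavya ∩ Priya ∩ Zubin ∩ Oona ∩ Ulla: 10:40-10:55, 11:20-11:25.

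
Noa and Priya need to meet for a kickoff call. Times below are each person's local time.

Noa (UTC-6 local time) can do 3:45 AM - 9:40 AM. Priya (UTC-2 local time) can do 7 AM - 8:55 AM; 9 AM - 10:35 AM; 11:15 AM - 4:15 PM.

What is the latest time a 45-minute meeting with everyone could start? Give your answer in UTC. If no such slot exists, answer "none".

14:55

Noa in UTC: 09:45-15:40 (add 6h to convert from UTC-6).
Priya in UTC: 09:00-10:55, 11:00-12:35, 13:15-18:15 (add 2h to convert from UTC-2).
Noa ∩ Priya: 09:45-10:55, 11:00-12:35, 13:15-15:40.
The last common window of at least 45 minutes is 13:15-15:40; a 45-minute meeting can start as late as 14:55 and still end by 15:40.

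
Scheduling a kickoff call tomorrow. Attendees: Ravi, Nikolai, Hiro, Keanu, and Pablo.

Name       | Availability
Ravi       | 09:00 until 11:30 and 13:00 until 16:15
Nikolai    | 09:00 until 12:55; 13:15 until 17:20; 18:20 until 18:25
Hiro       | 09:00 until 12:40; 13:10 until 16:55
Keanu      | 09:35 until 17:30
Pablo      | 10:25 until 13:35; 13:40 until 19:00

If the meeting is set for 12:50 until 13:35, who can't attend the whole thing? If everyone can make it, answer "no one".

Ravi: not fully free for 12:50-13:35. Nikolai: not fully free for 12:50-13:35. Hiro: not fully free for 12:50-13:35. Keanu: free for 12:50-13:35. Pablo: free for 12:50-13:35.

Hiro, Nikolai, Ravi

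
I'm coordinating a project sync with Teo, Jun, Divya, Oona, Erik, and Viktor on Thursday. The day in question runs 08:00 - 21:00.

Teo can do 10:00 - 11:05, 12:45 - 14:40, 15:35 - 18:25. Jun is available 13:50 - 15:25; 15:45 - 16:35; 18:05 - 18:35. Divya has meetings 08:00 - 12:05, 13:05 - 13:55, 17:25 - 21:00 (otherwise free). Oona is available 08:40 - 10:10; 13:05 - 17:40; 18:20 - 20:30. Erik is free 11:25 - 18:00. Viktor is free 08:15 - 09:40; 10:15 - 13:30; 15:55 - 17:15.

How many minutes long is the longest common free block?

40

Teo free: 10:00-11:05, 12:45-14:40, 15:35-18:25.
Jun free: 13:50-15:25, 15:45-16:35, 18:05-18:35.
Divya free: 12:05-13:05, 13:55-17:25 (invert busy blocks within the working day).
Oona free: 08:40-10:10, 13:05-17:40, 18:20-20:30.
Erik free: 11:25-18:00.
Viktor free: 08:15-09:40, 10:15-13:30, 15:55-17:15.
Teo ∩ Jun: 13:50-14:40, 15:45-16:35, 18:05-18:25.
Teo ∩ Jun ∩ Divya: 13:55-14:40, 15:45-16:35.
Teo ∩ Jun ∩ Divya ∩ Oona: 13:55-14:40, 15:45-16:35.
Teo ∩ Jun ∩ Divya ∩ Oona ∩ Erik: 13:55-14:40, 15:45-16:35.
Teo ∩ Jun ∩ Divya ∩ Oona ∩ Erik ∩ Viktor: 15:55-16:35.
The longest is 15:55-16:35 at 40 minutes.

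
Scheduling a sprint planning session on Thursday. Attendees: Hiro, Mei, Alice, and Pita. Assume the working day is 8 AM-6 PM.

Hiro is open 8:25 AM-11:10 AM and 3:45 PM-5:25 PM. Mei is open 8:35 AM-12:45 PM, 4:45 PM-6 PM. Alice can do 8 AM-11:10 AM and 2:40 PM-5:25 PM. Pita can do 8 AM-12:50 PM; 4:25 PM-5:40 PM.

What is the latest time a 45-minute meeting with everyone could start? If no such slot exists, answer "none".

Hiro ∩ Mei: 08:35-11:10, 16:45-17:25.
Hiro ∩ Mei ∩ Alice: 08:35-11:10, 16:45-17:25.
Hiro ∩ Mei ∩ Alice ∩ Pita: 08:35-11:10, 16:45-17:25.
The last common window of at least 45 minutes is 08:35-11:10; a 45-minute meeting can start as late as 10:25 and still end by 11:10.

10:25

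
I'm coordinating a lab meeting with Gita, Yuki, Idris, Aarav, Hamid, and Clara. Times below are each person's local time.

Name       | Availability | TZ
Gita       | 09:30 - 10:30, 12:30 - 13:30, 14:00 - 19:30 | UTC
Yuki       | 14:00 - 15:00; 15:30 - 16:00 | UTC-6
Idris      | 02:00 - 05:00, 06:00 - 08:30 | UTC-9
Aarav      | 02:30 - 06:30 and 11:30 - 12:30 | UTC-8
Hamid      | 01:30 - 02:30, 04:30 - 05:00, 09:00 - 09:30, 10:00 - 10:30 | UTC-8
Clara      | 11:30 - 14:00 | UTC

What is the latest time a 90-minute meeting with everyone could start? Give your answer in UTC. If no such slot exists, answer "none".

none

Gita in UTC: 09:30-10:30, 12:30-13:30, 14:00-19:30.
Yuki in UTC: 20:00-21:00, 21:30-22:00 (add 6h to convert from UTC-6).
Idris in UTC: 11:00-14:00, 15:00-17:30 (add 9h to convert from UTC-9).
Aarav in UTC: 10:30-14:30, 19:30-20:30 (add 8h to convert from UTC-8).
Hamid in UTC: 09:30-10:30, 12:30-13:00, 17:00-17:30, 18:00-18:30 (add 8h to convert from UTC-8).
Clara in UTC: 11:30-14:00.
Gita ∩ Yuki: ∅.
Gita ∩ Yuki ∩ Idris: ∅.
Gita ∩ Yuki ∩ Idris ∩ Aarav: ∅.
Gita ∩ Yuki ∩ Idris ∩ Aarav ∩ Hamid: ∅.
Gita ∩ Yuki ∩ Idris ∩ Aarav ∩ Hamid ∩ Clara: ∅.
There is no time when everyone is free.
No common window is at least 90 minutes long.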